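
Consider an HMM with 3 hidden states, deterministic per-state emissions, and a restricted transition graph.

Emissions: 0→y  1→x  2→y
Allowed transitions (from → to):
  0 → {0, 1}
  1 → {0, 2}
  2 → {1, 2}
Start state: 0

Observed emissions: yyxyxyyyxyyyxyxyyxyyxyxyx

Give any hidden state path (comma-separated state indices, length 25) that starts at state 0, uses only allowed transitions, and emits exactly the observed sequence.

0,0,1,2,1,0,0,0,1,2,2,2,1,2,1,2,2,1,2,2,1,2,1,0,1

  t0 'y' -> {0,2}, take 0 (start)
  t1 'y' -> {0,2}, take 0 (0->0 ok)
  t2 'x' -> {1}, take 1 (0->1 ok)
  t3 'y' -> {0,2}, take 2 (1->2 ok)
  t4 'x' -> {1}, take 1 (2->1 ok)
  t5 'y' -> {0,2}, take 0 (1->0 ok)
  t6 'y' -> {0,2}, take 0 (0->0 ok)
  t7 'y' -> {0,2}, take 0 (0->0 ok)
  t8 'x' -> {1}, take 1 (0->1 ok)
  t9 'y' -> {0,2}, take 2 (1->2 ok)
  t10 'y' -> {0,2}, take 2 (2->2 ok)
  t11 'y' -> {0,2}, take 2 (2->2 ok)
  t12 'x' -> {1}, take 1 (2->1 ok)
  t13 'y' -> {0,2}, take 2 (1->2 ok)
  t14 'x' -> {1}, take 1 (2->1 ok)
  t15 'y' -> {0,2}, take 2 (1->2 ok)
  t16 'y' -> {0,2}, take 2 (2->2 ok)
  t17 'x' -> {1}, take 1 (2->1 ok)
  t18 'y' -> {0,2}, take 2 (1->2 ok)
  t19 'y' -> {0,2}, take 2 (2->2 ok)
  t20 'x' -> {1}, take 1 (2->1 ok)
  t21 'y' -> {0,2}, take 2 (1->2 ok)
  t22 'x' -> {1}, take 1 (2->1 ok)
  t23 'y' -> {0,2}, take 0 (1->0 ok)
  t24 'x' -> {1}, take 1 (0->1 ok)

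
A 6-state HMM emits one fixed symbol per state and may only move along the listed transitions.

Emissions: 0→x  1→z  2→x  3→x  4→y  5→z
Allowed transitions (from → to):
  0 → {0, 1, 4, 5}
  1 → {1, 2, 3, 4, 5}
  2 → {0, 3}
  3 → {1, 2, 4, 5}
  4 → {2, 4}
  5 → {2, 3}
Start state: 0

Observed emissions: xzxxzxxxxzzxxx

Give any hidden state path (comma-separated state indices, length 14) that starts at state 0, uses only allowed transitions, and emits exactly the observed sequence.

0,1,2,0,5,2,3,2,0,1,1,2,0,0

  pos 0: x in {0,2,3}, choose 0; start
  pos 1: z in {1,5}, choose 1; 0->1 ok
  pos 2: x in {0,2,3}, choose 2; 1->2 ok
  pos 3: x in {0,2,3}, choose 0; 2->0 ok
  pos 4: z in {1,5}, choose 5; 0->5 ok
  pos 5: x in {0,2,3}, choose 2; 5->2 ok
  pos 6: x in {0,2,3}, choose 3; 2->3 ok
  pos 7: x in {0,2,3}, choose 2; 3->2 ok
  pos 8: x in {0,2,3}, choose 0; 2->0 ok
  pos 9: z in {1,5}, choose 1; 0->1 ok
  pos 10: z in {1,5}, choose 1; 1->1 ok
  pos 11: x in {0,2,3}, choose 2; 1->2 ok
  pos 12: x in {0,2,3}, choose 0; 2->0 ok
  pos 13: x in {0,2,3}, choose 0; 0->0 ok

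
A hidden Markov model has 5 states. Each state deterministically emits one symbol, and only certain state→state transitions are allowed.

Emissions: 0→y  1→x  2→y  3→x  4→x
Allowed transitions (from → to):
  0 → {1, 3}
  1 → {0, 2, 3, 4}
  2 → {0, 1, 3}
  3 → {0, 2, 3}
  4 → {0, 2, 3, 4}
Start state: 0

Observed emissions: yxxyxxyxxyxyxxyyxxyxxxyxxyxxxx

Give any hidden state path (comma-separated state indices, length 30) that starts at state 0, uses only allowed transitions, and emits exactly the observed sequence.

  0: obs=y cand={0,2} pick 0 [start]
  1: obs=x cand={1,3,4} pick 3 [0->3 ok]
  2: obs=x cand={1,3,4} pick 3 [3->3 ok]
  3: obs=y cand={0,2} pick 0 [3->0 ok]
  4: obs=x cand={1,3,4} pick 3 [0->3 ok]
  5: obs=x cand={1,3,4} pick 3 [3->3 ok]
  6: obs=y cand={0,2} pick 0 [3->0 ok]
  7: obs=x cand={1,3,4} pick 3 [0->3 ok]
  8: obs=x cand={1,3,4} pick 3 [3->3 ok]
  9: obs=y cand={0,2} pick 2 [3->2 ok]
  10: obs=x cand={1,3,4} pick 1 [2->1 ok]
  11: obs=y cand={0,2} pick 0 [1->0 ok]
  12: obs=x cand={1,3,4} pick 1 [0->1 ok]
  13: obs=x cand={1,3,4} pick 3 [1->3 ok]
  14: obs=y cand={0,2} pick 2 [3->2 ok]
  15: obs=y cand={0,2} pick 0 [2->0 ok]
  16: obs=x cand={1,3,4} pick 1 [0->1 ok]
  17: obs=x cand={1,3,4} pick 4 [1->4 ok]
  18: obs=y cand={0,2} pick 0 [4->0 ok]
  19: obs=x cand={1,3,4} pick 1 [0->1 ok]
  20: obs=x cand={1,3,4} pick 4 [1->4 ok]
  21: obs=x cand={1,3,4} pick 4 [4->4 ok]
  22: obs=y cand={0,2} pick 2 [4->2 ok]
  23: obs=x cand={1,3,4} pick 3 [2->3 ok]
  24: obs=x cand={1,3,4} pick 3 [3->3 ok]
  25: obs=y cand={0,2} pick 0 [3->0 ok]
  26: obs=x cand={1,3,4} pick 3 [0->3 ok]
  27: obs=x cand={1,3,4} pick 3 [3->3 ok]
  28: obs=x cand={1,3,4} pick 3 [3->3 ok]
  29: obs=x cand={1,3,4} pick 3 [3->3 ok]

0,3,3,0,3,3,0,3,3,2,1,0,1,3,2,0,1,4,0,1,4,4,2,3,3,0,3,3,3,3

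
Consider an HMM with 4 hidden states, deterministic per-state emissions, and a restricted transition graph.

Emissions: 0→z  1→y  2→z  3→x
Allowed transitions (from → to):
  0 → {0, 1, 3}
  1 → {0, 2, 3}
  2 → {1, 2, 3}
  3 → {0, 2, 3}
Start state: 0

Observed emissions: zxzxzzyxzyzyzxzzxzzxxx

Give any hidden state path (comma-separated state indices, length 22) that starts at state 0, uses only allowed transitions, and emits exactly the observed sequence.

  [0] z  {0,2}  => 0  start
  [1] x  {3}  => 3  0->3 ok
  [2] z  {0,2}  => 2  3->2 ok
  [3] x  {3}  => 3  2->3 ok
  [4] z  {0,2}  => 0  3->0 ok
  [5] z  {0,2}  => 0  0->0 ok
  [6] y  {1}  => 1  0->1 ok
  [7] x  {3}  => 3  1->3 ok
  [8] z  {0,2}  => 2  3->2 ok
  [9] y  {1}  => 1  2->1 ok
  [10] z  {0,2}  => 2  1->2 ok
  [11] y  {1}  => 1  2->1 ok
  [12] z  {0,2}  => 2  1->2 ok
  [13] x  {3}  => 3  2->3 ok
  [14] z  {0,2}  => 0  3->0 ok
  [15] z  {0,2}  => 0  0->0 ok
  [16] x  {3}  => 3  0->3 ok
  [17] z  {0,2}  => 2  3->2 ok
  [18] z  {0,2}  => 2  2->2 ok
  [19] x  {3}  => 3  2->3 ok
  [20] x  {3}  => 3  3->3 ok
  [21] x  {3}  => 3  3->3 ok

0,3,2,3,0,0,1,3,2,1,2,1,2,3,0,0,3,2,2,3,3,3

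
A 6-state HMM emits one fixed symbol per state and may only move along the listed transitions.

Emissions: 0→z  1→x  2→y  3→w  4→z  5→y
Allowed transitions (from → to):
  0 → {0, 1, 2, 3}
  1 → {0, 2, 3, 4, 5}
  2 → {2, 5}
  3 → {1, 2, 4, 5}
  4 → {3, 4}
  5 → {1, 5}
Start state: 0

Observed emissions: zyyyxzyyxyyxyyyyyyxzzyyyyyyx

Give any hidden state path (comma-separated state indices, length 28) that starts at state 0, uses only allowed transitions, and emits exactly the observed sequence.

0,2,5,5,1,0,2,5,1,2,5,1,2,5,5,5,5,5,1,0,0,2,5,5,5,5,5,1

  t0 'z' -> {0,4}, take 0 (start)
  t1 'y' -> {2,5}, take 2 (0->2 ok)
  t2 'y' -> {2,5}, take 5 (2->5 ok)
  t3 'y' -> {2,5}, take 5 (5->5 ok)
  t4 'x' -> {1}, take 1 (5->1 ok)
  t5 'z' -> {0,4}, take 0 (1->0 ok)
  t6 'y' -> {2,5}, take 2 (0->2 ok)
  t7 'y' -> {2,5}, take 5 (2->5 ok)
  t8 'x' -> {1}, take 1 (5->1 ok)
  t9 'y' -> {2,5}, take 2 (1->2 ok)
  t10 'y' -> {2,5}, take 5 (2->5 ok)
  t11 'x' -> {1}, take 1 (5->1 ok)
  t12 'y' -> {2,5}, take 2 (1->2 ok)
  t13 'y' -> {2,5}, take 5 (2->5 ok)
  t14 'y' -> {2,5}, take 5 (5->5 ok)
  t15 'y' -> {2,5}, take 5 (5->5 ok)
  t16 'y' -> {2,5}, take 5 (5->5 ok)
  t17 'y' -> {2,5}, take 5 (5->5 ok)
  t18 'x' -> {1}, take 1 (5->1 ok)
  t19 'z' -> {0,4}, take 0 (1->0 ok)
  t20 'z' -> {0,4}, take 0 (0->0 ok)
  t21 'y' -> {2,5}, take 2 (0->2 ok)
  t22 'y' -> {2,5}, take 5 (2->5 ok)
  t23 'y' -> {2,5}, take 5 (5->5 ok)
  t24 'y' -> {2,5}, take 5 (5->5 ok)
  t25 'y' -> {2,5}, take 5 (5->5 ok)
  t26 'y' -> {2,5}, take 5 (5->5 ok)
  t27 'x' -> {1}, take 1 (5->1 ok)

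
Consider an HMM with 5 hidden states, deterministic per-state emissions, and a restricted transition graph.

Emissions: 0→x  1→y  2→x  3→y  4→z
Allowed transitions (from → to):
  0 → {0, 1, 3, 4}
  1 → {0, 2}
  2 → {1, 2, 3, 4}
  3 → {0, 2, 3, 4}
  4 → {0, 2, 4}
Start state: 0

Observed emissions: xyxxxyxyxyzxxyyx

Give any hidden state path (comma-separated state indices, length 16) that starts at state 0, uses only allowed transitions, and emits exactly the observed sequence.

  pos 0: x in {0,2}, choose 0; start
  pos 1: y in {1,3}, choose 3; 0->3 ok
  pos 2: x in {0,2}, choose 2; 3->2 ok
  pos 3: x in {0,2}, choose 2; 2->2 ok
  pos 4: x in {0,2}, choose 2; 2->2 ok
  pos 5: y in {1,3}, choose 3; 2->3 ok
  pos 6: x in {0,2}, choose 2; 3->2 ok
  pos 7: y in {1,3}, choose 1; 2->1 ok
  pos 8: x in {0,2}, choose 2; 1->2 ok
  pos 9: y in {1,3}, choose 3; 2->3 ok
  pos 10: z in {4}, choose 4; 3->4 ok
  pos 11: x in {0,2}, choose 0; 4->0 ok
  pos 12: x in {0,2}, choose 0; 0->0 ok
  pos 13: y in {1,3}, choose 3; 0->3 ok
  pos 14: y in {1,3}, choose 3; 3->3 ok
  pos 15: x in {0,2}, choose 0; 3->0 ok

0,3,2,2,2,3,2,1,2,3,4,0,0,3,3,0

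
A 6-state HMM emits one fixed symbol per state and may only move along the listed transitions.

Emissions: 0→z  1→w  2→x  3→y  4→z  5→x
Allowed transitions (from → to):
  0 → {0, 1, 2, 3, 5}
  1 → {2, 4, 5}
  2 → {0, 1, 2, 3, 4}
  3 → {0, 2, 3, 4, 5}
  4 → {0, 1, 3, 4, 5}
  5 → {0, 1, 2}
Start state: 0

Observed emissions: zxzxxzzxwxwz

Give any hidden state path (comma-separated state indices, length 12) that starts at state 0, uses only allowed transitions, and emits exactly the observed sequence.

0,5,0,5,2,4,0,5,1,5,1,4

  pos 0: z in {0,4}, choose 0; start
  pos 1: x in {2,5}, choose 5; 0->5 ok
  pos 2: z in {0,4}, choose 0; 5->0 ok
  pos 3: x in {2,5}, choose 5; 0->5 ok
  pos 4: x in {2,5}, choose 2; 5->2 ok
  pos 5: z in {0,4}, choose 4; 2->4 ok
  pos 6: z in {0,4}, choose 0; 4->0 ok
  pos 7: x in {2,5}, choose 5; 0->5 ok
  pos 8: w in {1}, choose 1; 5->1 ok
  pos 9: x in {2,5}, choose 5; 1->5 ok
  pos 10: w in {1}, choose 1; 5->1 ok
  pos 11: z in {0,4}, choose 4; 1->4 ok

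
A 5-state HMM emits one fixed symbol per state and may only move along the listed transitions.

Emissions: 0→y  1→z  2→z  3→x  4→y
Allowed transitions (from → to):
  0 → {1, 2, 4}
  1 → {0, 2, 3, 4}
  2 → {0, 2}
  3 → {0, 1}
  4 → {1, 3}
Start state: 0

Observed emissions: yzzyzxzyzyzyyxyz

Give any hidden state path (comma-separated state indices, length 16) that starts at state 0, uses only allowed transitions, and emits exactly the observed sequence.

  pos 0: y in {0,4}, choose 0; start
  pos 1: z in {1,2}, choose 2; 0->2 ok
  pos 2: z in {1,2}, choose 2; 2->2 ok
  pos 3: y in {0,4}, choose 0; 2->0 ok
  pos 4: z in {1,2}, choose 1; 0->1 ok
  pos 5: x in {3}, choose 3; 1->3 ok
  pos 6: z in {1,2}, choose 1; 3->1 ok
  pos 7: y in {0,4}, choose 4; 1->4 ok
  pos 8: z in {1,2}, choose 1; 4->1 ok
  pos 9: y in {0,4}, choose 4; 1->4 ok
  pos 10: z in {1,2}, choose 1; 4->1 ok
  pos 11: y in {0,4}, choose 0; 1->0 ok
  pos 12: y in {0,4}, choose 4; 0->4 ok
  pos 13: x in {3}, choose 3; 4->3 ok
  pos 14: y in {0,4}, choose 0; 3->0 ok
  pos 15: z in {1,2}, choose 1; 0->1 ok

0,2,2,0,1,3,1,4,1,4,1,0,4,3,0,1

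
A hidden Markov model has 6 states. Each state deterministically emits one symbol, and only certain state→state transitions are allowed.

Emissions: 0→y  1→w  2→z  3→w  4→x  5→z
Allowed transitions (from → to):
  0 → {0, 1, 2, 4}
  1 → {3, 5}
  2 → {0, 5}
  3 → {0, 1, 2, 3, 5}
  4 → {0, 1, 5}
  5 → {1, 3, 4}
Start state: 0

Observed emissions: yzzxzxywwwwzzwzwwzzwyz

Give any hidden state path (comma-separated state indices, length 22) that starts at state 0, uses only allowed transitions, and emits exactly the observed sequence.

  [0] y  {0}  => 0  start
  [1] z  {2,5}  => 2  0->2 ok
  [2] z  {2,5}  => 5  2->5 ok
  [3] x  {4}  => 4  5->4 ok
  [4] z  {2,5}  => 5  4->5 ok
  [5] x  {4}  => 4  5->4 ok
  [6] y  {0}  => 0  4->0 ok
  [7] w  {1,3}  => 1  0->1 ok
  [8] w  {1,3}  => 3  1->3 ok
  [9] w  {1,3}  => 1  3->1 ok
  [10] w  {1,3}  => 3  1->3 ok
  [11] z  {2,5}  => 2  3->2 ok
  [12] z  {2,5}  => 5  2->5 ok
  [13] w  {1,3}  => 1  5->1 ok
  [14] z  {2,5}  => 5  1->5 ok
  [15] w  {1,3}  => 3  5->3 ok
  [16] w  {1,3}  => 3  3->3 ok
  [17] z  {2,5}  => 2  3->2 ok
  [18] z  {2,5}  => 5  2->5 ok
  [19] w  {1,3}  => 3  5->3 ok
  [20] y  {0}  => 0  3->0 ok
  [21] z  {2,5}  => 2  0->2 ok

0,2,5,4,5,4,0,1,3,1,3,2,5,1,5,3,3,2,5,3,0,2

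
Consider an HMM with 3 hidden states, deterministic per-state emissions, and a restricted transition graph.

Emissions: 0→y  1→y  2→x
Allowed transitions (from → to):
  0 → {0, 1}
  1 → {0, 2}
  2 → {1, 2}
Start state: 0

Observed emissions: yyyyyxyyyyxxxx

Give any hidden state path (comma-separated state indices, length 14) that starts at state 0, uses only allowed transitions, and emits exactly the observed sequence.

  [0] y  {0,1}  => 0  start
  [1] y  {0,1}  => 0  0->0 ok
  [2] y  {0,1}  => 0  0->0 ok
  [3] y  {0,1}  => 0  0->0 ok
  [4] y  {0,1}  => 1  0->1 ok
  [5] x  {2}  => 2  1->2 ok
  [6] y  {0,1}  => 1  2->1 ok
  [7] y  {0,1}  => 0  1->0 ok
  [8] y  {0,1}  => 0  0->0 ok
  [9] y  {0,1}  => 1  0->1 ok
  [10] x  {2}  => 2  1->2 ok
  [11] x  {2}  => 2  2->2 ok
  [12] x  {2}  => 2  2->2 ok
  [13] x  {2}  => 2  2->2 ok

0,0,0,0,1,2,1,0,0,1,2,2,2,2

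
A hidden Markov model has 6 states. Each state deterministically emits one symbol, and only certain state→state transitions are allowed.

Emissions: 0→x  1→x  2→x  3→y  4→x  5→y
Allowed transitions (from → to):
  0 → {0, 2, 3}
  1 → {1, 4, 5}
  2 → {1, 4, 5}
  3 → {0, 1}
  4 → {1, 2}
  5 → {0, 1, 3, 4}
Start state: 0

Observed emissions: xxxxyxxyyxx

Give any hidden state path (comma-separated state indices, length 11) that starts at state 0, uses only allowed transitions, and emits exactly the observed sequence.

  pos 0: x in {0,1,2,4}, choose 0; start
  pos 1: x in {0,1,2,4}, choose 2; 0->2 ok
  pos 2: x in {0,1,2,4}, choose 4; 2->4 ok
  pos 3: x in {0,1,2,4}, choose 2; 4->2 ok
  pos 4: y in {3,5}, choose 5; 2->5 ok
  pos 5: x in {0,1,2,4}, choose 4; 5->4 ok
  pos 6: x in {0,1,2,4}, choose 1; 4->1 ok
  pos 7: y in {3,5}, choose 5; 1->5 ok
  pos 8: y in {3,5}, choose 3; 5->3 ok
  pos 9: x in {0,1,2,4}, choose 0; 3->0 ok
  pos 10: x in {0,1,2,4}, choose 2; 0->2 ok

0,2,4,2,5,4,1,5,3,0,2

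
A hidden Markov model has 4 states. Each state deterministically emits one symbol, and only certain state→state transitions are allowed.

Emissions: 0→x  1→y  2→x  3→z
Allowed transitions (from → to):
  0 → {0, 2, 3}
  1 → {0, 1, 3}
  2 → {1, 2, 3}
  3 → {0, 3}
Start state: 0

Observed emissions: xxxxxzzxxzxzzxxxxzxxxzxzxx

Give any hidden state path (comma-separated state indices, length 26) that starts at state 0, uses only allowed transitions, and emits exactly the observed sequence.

0,0,2,2,2,3,3,0,2,3,0,3,3,0,0,2,2,3,0,0,0,3,0,3,0,2

  pos 0: x in {0,2}, choose 0; start
  pos 1: x in {0,2}, choose 0; 0->0 ok
  pos 2: x in {0,2}, choose 2; 0->2 ok
  pos 3: x in {0,2}, choose 2; 2->2 ok
  pos 4: x in {0,2}, choose 2; 2->2 ok
  pos 5: z in {3}, choose 3; 2->3 ok
  pos 6: z in {3}, choose 3; 3->3 ok
  pos 7: x in {0,2}, choose 0; 3->0 ok
  pos 8: x in {0,2}, choose 2; 0->2 ok
  pos 9: z in {3}, choose 3; 2->3 ok
  pos 10: x in {0,2}, choose 0; 3->0 ok
  pos 11: z in {3}, choose 3; 0->3 ok
  pos 12: z in {3}, choose 3; 3->3 ok
  pos 13: x in {0,2}, choose 0; 3->0 ok
  pos 14: x in {0,2}, choose 0; 0->0 ok
  pos 15: x in {0,2}, choose 2; 0->2 ok
  pos 16: x in {0,2}, choose 2; 2->2 ok
  pos 17: z in {3}, choose 3; 2->3 ok
  pos 18: x in {0,2}, choose 0; 3->0 ok
  pos 19: x in {0,2}, choose 0; 0->0 ok
  pos 20: x in {0,2}, choose 0; 0->0 ok
  pos 21: z in {3}, choose 3; 0->3 ok
  pos 22: x in {0,2}, choose 0; 3->0 ok
  pos 23: z in {3}, choose 3; 0->3 ok
  pos 24: x in {0,2}, choose 0; 3->0 ok
  pos 25: x in {0,2}, choose 2; 0->2 ok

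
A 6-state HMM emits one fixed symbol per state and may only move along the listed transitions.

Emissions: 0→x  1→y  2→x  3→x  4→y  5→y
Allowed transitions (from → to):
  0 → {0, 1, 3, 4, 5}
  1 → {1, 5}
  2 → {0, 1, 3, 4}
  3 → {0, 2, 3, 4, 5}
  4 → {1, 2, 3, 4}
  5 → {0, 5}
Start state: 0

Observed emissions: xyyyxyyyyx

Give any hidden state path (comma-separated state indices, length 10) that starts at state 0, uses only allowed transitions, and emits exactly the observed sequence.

0,1,1,5,0,1,5,5,5,0

  pos 0: x in {0,2,3}, choose 0; start
  pos 1: y in {1,4,5}, choose 1; 0->1 ok
  pos 2: y in {1,4,5}, choose 1; 1->1 ok
  pos 3: y in {1,4,5}, choose 5; 1->5 ok
  pos 4: x in {0,2,3}, choose 0; 5->0 ok
  pos 5: y in {1,4,5}, choose 1; 0->1 ok
  pos 6: y in {1,4,5}, choose 5; 1->5 ok
  pos 7: y in {1,4,5}, choose 5; 5->5 ok
  pos 8: y in {1,4,5}, choose 5; 5->5 ok
  pos 9: x in {0,2,3}, choose 0; 5->0 ok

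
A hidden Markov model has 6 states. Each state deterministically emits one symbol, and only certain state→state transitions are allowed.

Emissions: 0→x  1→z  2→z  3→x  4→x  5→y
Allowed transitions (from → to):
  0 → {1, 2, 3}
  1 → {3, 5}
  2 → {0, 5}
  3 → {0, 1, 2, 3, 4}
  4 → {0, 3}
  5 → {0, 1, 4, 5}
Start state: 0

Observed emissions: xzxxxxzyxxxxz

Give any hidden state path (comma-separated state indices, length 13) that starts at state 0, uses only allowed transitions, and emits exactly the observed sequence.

0,2,0,3,3,0,1,5,0,3,4,0,1

  pos 0: x in {0,3,4}, choose 0; start
  pos 1: z in {1,2}, choose 2; 0->2 ok
  pos 2: x in {0,3,4}, choose 0; 2->0 ok
  pos 3: x in {0,3,4}, choose 3; 0->3 ok
  pos 4: x in {0,3,4}, choose 3; 3->3 ok
  pos 5: x in {0,3,4}, choose 0; 3->0 ok
  pos 6: z in {1,2}, choose 1; 0->1 ok
  pos 7: y in {5}, choose 5; 1->5 ok
  pos 8: x in {0,3,4}, choose 0; 5->0 ok
  pos 9: x in {0,3,4}, choose 3; 0->3 ok
  pos 10: x in {0,3,4}, choose 4; 3->4 ok
  pos 11: x in {0,3,4}, choose 0; 4->0 ok
  pos 12: z in {1,2}, choose 1; 0->1 ok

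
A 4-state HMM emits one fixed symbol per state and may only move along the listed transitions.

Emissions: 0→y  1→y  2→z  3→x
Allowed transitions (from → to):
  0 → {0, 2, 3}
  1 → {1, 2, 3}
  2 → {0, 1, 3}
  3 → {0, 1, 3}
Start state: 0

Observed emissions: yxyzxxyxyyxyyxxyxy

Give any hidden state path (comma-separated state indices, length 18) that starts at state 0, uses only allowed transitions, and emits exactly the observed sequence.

0,3,1,2,3,3,0,3,0,0,3,0,0,3,3,0,3,0

  [0] y  {0,1}  => 0  start
  [1] x  {3}  => 3  0->3 ok
  [2] y  {0,1}  => 1  3->1 ok
  [3] z  {2}  => 2  1->2 ok
  [4] x  {3}  => 3  2->3 ok
  [5] x  {3}  => 3  3->3 ok
  [6] y  {0,1}  => 0  3->0 ok
  [7] x  {3}  => 3  0->3 ok
  [8] y  {0,1}  => 0  3->0 ok
  [9] y  {0,1}  => 0  0->0 ok
  [10] x  {3}  => 3  0->3 ok
  [11] y  {0,1}  => 0  3->0 ok
  [12] y  {0,1}  => 0  0->0 ok
  [13] x  {3}  => 3  0->3 ok
  [14] x  {3}  => 3  3->3 ok
  [15] y  {0,1}  => 0  3->0 ok
  [16] x  {3}  => 3  0->3 ok
  [17] y  {0,1}  => 0  3->0 ok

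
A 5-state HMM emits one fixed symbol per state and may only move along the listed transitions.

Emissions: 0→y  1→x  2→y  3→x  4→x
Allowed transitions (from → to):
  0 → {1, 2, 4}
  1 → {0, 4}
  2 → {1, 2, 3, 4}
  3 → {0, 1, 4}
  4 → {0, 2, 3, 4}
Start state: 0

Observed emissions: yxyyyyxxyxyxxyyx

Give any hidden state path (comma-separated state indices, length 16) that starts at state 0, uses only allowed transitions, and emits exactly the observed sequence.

0,1,0,2,2,2,4,3,0,4,2,3,4,2,2,3

  0: obs=y cand={0,2} pick 0 [start]
  1: obs=x cand={1,3,4} pick 1 [0->1 ok]
  2: obs=y cand={0,2} pick 0 [1->0 ok]
  3: obs=y cand={0,2} pick 2 [0->2 ok]
  4: obs=y cand={0,2} pick 2 [2->2 ok]
  5: obs=y cand={0,2} pick 2 [2->2 ok]
  6: obs=x cand={1,3,4} pick 4 [2->4 ok]
  7: obs=x cand={1,3,4} pick 3 [4->3 ok]
  8: obs=y cand={0,2} pick 0 [3->0 ok]
  9: obs=x cand={1,3,4} pick 4 [0->4 ok]
  10: obs=y cand={0,2} pick 2 [4->2 ok]
  11: obs=x cand={1,3,4} pick 3 [2->3 ok]
  12: obs=x cand={1,3,4} pick 4 [3->4 ok]
  13: obs=y cand={0,2} pick 2 [4->2 ok]
  14: obs=y cand={0,2} pick 2 [2->2 ok]
  15: obs=x cand={1,3,4} pick 3 [2->3 ok]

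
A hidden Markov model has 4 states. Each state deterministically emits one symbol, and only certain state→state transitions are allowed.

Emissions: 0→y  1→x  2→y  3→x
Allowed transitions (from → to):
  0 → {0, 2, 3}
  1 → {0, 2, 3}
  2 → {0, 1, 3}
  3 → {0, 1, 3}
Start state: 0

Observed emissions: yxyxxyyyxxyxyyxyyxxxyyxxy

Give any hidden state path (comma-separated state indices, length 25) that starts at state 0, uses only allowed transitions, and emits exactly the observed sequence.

0,3,0,3,1,0,2,0,3,1,2,3,0,2,3,0,2,3,3,3,0,2,3,1,2

  pos 0: y in {0,2}, choose 0; start
  pos 1: x in {1,3}, choose 3; 0->3 ok
  pos 2: y in {0,2}, choose 0; 3->0 ok
  pos 3: x in {1,3}, choose 3; 0->3 ok
  pos 4: x in {1,3}, choose 1; 3->1 ok
  pos 5: y in {0,2}, choose 0; 1->0 ok
  pos 6: y in {0,2}, choose 2; 0->2 ok
  pos 7: y in {0,2}, choose 0; 2->0 ok
  pos 8: x in {1,3}, choose 3; 0->3 ok
  pos 9: x in {1,3}, choose 1; 3->1 ok
  pos 10: y in {0,2}, choose 2; 1->2 ok
  pos 11: x in {1,3}, choose 3; 2->3 ok
  pos 12: y in {0,2}, choose 0; 3->0 ok
  pos 13: y in {0,2}, choose 2; 0->2 ok
  pos 14: x in {1,3}, choose 3; 2->3 ok
  pos 15: y in {0,2}, choose 0; 3->0 ok
  pos 16: y in {0,2}, choose 2; 0->2 ok
  pos 17: x in {1,3}, choose 3; 2->3 ok
  pos 18: x in {1,3}, choose 3; 3->3 ok
  pos 19: x in {1,3}, choose 3; 3->3 ok
  pos 20: y in {0,2}, choose 0; 3->0 ok
  pos 21: y in {0,2}, choose 2; 0->2 ok
  pos 22: x in {1,3}, choose 3; 2->3 ok
  pos 23: x in {1,3}, choose 1; 3->1 ok
  pos 24: y in {0,2}, choose 2; 1->2 ok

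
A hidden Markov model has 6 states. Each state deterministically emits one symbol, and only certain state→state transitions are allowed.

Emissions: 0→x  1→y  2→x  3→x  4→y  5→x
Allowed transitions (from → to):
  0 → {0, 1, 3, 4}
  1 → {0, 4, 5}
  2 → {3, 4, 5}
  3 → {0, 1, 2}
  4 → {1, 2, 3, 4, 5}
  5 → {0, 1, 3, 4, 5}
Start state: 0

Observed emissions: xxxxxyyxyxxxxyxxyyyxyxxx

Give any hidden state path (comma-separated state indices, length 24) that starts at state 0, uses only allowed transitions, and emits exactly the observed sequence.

0,0,3,2,5,4,4,3,1,0,3,0,0,4,2,5,1,4,1,5,1,5,3,0

  [0] x  {0,2,3,5}  => 0  start
  [1] x  {0,2,3,5}  => 0  0->0 ok
  [2] x  {0,2,3,5}  => 3  0->3 ok
  [3] x  {0,2,3,5}  => 2  3->2 ok
  [4] x  {0,2,3,5}  => 5  2->5 ok
  [5] y  {1,4}  => 4  5->4 ok
  [6] y  {1,4}  => 4  4->4 ok
  [7] x  {0,2,3,5}  => 3  4->3 ok
  [8] y  {1,4}  => 1  3->1 ok
  [9] x  {0,2,3,5}  => 0  1->0 ok
  [10] x  {0,2,3,5}  => 3  0->3 ok
  [11] x  {0,2,3,5}  => 0  3->0 ok
  [12] x  {0,2,3,5}  => 0  0->0 ok
  [13] y  {1,4}  => 4  0->4 ok
  [14] x  {0,2,3,5}  => 2  4->2 ok
  [15] x  {0,2,3,5}  => 5  2->5 ok
  [16] y  {1,4}  => 1  5->1 ok
  [17] y  {1,4}  => 4  1->4 ok
  [18] y  {1,4}  => 1  4->1 ok
  [19] x  {0,2,3,5}  => 5  1->5 ok
  [20] y  {1,4}  => 1  5->1 ok
  [21] x  {0,2,3,5}  => 5  1->5 ok
  [22] x  {0,2,3,5}  => 3  5->3 ok
  [23] x  {0,2,3,5}  => 0  3->0 ok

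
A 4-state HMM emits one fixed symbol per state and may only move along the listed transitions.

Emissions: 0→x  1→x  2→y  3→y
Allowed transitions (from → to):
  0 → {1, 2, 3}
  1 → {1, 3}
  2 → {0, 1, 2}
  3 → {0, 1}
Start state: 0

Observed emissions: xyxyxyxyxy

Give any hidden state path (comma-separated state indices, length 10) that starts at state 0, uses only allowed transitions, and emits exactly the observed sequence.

  0: obs=x cand={0,1} pick 0 [start]
  1: obs=y cand={2,3} pick 3 [0->3 ok]
  2: obs=x cand={0,1} pick 0 [3->0 ok]
  3: obs=y cand={2,3} pick 2 [0->2 ok]
  4: obs=x cand={0,1} pick 1 [2->1 ok]
  5: obs=y cand={2,3} pick 3 [1->3 ok]
  6: obs=x cand={0,1} pick 1 [3->1 ok]
  7: obs=y cand={2,3} pick 3 [1->3 ok]
  8: obs=x cand={0,1} pick 0 [3->0 ok]
  9: obs=y cand={2,3} pick 2 [0->2 ok]

0,3,0,2,1,3,1,3,0,2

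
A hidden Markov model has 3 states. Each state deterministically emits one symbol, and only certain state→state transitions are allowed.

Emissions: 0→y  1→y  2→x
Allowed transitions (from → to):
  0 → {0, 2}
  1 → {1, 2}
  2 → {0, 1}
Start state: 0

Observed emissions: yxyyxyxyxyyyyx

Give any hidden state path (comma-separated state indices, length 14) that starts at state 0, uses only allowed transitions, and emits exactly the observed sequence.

0,2,0,0,2,1,2,1,2,0,0,0,0,2

  0: obs=y cand={0,1} pick 0 [start]
  1: obs=x cand={2} pick 2 [0->2 ok]
  2: obs=y cand={0,1} pick 0 [2->0 ok]
  3: obs=y cand={0,1} pick 0 [0->0 ok]
  4: obs=x cand={2} pick 2 [0->2 ok]
  5: obs=y cand={0,1} pick 1 [2->1 ok]
  6: obs=x cand={2} pick 2 [1->2 ok]
  7: obs=y cand={0,1} pick 1 [2->1 ok]
  8: obs=x cand={2} pick 2 [1->2 ok]
  9: obs=y cand={0,1} pick 0 [2->0 ok]
  10: obs=y cand={0,1} pick 0 [0->0 ok]
  11: obs=y cand={0,1} pick 0 [0->0 ok]
  12: obs=y cand={0,1} pick 0 [0->0 ok]
  13: obs=x cand={2} pick 2 [0->2 ok]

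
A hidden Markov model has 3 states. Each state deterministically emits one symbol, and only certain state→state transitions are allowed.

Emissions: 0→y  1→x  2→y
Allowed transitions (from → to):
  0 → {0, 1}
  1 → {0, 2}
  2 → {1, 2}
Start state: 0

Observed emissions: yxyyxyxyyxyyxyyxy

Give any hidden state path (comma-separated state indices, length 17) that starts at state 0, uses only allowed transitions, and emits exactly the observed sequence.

  pos 0: y in {0,2}, choose 0; start
  pos 1: x in {1}, choose 1; 0->1 ok
  pos 2: y in {0,2}, choose 2; 1->2 ok
  pos 3: y in {0,2}, choose 2; 2->2 ok
  pos 4: x in {1}, choose 1; 2->1 ok
  pos 5: y in {0,2}, choose 2; 1->2 ok
  pos 6: x in {1}, choose 1; 2->1 ok
  pos 7: y in {0,2}, choose 2; 1->2 ok
  pos 8: y in {0,2}, choose 2; 2->2 ok
  pos 9: x in {1}, choose 1; 2->1 ok
  pos 10: y in {0,2}, choose 0; 1->0 ok
  pos 11: y in {0,2}, choose 0; 0->0 ok
  pos 12: x in {1}, choose 1; 0->1 ok
  pos 13: y in {0,2}, choose 0; 1->0 ok
  pos 14: y in {0,2}, choose 0; 0->0 ok
  pos 15: x in {1}, choose 1; 0->1 ok
  pos 16: y in {0,2}, choose 2; 1->2 ok

0,1,2,2,1,2,1,2,2,1,0,0,1,0,0,1,2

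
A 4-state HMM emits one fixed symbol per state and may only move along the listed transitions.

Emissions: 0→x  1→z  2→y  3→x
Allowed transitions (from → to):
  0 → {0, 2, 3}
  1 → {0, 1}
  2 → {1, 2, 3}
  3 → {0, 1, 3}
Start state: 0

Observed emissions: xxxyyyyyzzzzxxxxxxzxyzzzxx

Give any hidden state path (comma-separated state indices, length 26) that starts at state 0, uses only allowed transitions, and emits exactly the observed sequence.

0,3,0,2,2,2,2,2,1,1,1,1,0,0,0,0,0,3,1,0,2,1,1,1,0,3

  0: obs=x cand={0,3} pick 0 [start]
  1: obs=x cand={0,3} pick 3 [0->3 ok]
  2: obs=x cand={0,3} pick 0 [3->0 ok]
  3: obs=y cand={2} pick 2 [0->2 ok]
  4: obs=y cand={2} pick 2 [2->2 ok]
  5: obs=y cand={2} pick 2 [2->2 ok]
  6: obs=y cand={2} pick 2 [2->2 ok]
  7: obs=y cand={2} pick 2 [2->2 ok]
  8: obs=z cand={1} pick 1 [2->1 ok]
  9: obs=z cand={1} pick 1 [1->1 ok]
  10: obs=z cand={1} pick 1 [1->1 ok]
  11: obs=z cand={1} pick 1 [1->1 ok]
  12: obs=x cand={0,3} pick 0 [1->0 ok]
  13: obs=x cand={0,3} pick 0 [0->0 ok]
  14: obs=x cand={0,3} pick 0 [0->0 ok]
  15: obs=x cand={0,3} pick 0 [0->0 ok]
  16: obs=x cand={0,3} pick 0 [0->0 ok]
  17: obs=x cand={0,3} pick 3 [0->3 ok]
  18: obs=z cand={1} pick 1 [3->1 ok]
  19: obs=x cand={0,3} pick 0 [1->0 ok]
  20: obs=y cand={2} pick 2 [0->2 ok]
  21: obs=z cand={1} pick 1 [2->1 ok]
  22: obs=z cand={1} pick 1 [1->1 ok]
  23: obs=z cand={1} pick 1 [1->1 ok]
  24: obs=x cand={0,3} pick 0 [1->0 ok]
  25: obs=x cand={0,3} pick 3 [0->3 ok]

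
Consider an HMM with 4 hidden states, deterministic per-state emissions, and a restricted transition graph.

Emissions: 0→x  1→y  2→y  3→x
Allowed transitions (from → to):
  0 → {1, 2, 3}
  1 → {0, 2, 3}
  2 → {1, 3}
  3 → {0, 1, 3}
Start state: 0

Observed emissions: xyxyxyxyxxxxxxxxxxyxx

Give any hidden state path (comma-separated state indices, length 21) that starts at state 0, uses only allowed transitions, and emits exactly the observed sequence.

  0: obs=x cand={0,3} pick 0 [start]
  1: obs=y cand={1,2} pick 1 [0->1 ok]
  2: obs=x cand={0,3} pick 3 [1->3 ok]
  3: obs=y cand={1,2} pick 1 [3->1 ok]
  4: obs=x cand={0,3} pick 3 [1->3 ok]
  5: obs=y cand={1,2} pick 1 [3->1 ok]
  6: obs=x cand={0,3} pick 0 [1->0 ok]
  7: obs=y cand={1,2} pick 2 [0->2 ok]
  8: obs=x cand={0,3} pick 3 [2->3 ok]
  9: obs=x cand={0,3} pick 3 [3->3 ok]
  10: obs=x cand={0,3} pick 0 [3->0 ok]
  11: obs=x cand={0,3} pick 3 [0->3 ok]
  12: obs=x cand={0,3} pick 0 [3->0 ok]
  13: obs=x cand={0,3} pick 3 [0->3 ok]
  14: obs=x cand={0,3} pick 3 [3->3 ok]
  15: obs=x cand={0,3} pick 0 [3->0 ok]
  16: obs=x cand={0,3} pick 3 [0->3 ok]
  17: obs=x cand={0,3} pick 0 [3->0 ok]
  18: obs=y cand={1,2} pick 1 [0->1 ok]
  19: obs=x cand={0,3} pick 3 [1->3 ok]
  20: obs=x cand={0,3} pick 3 [3->3 ok]

0,1,3,1,3,1,0,2,3,3,0,3,0,3,3,0,3,0,1,3,3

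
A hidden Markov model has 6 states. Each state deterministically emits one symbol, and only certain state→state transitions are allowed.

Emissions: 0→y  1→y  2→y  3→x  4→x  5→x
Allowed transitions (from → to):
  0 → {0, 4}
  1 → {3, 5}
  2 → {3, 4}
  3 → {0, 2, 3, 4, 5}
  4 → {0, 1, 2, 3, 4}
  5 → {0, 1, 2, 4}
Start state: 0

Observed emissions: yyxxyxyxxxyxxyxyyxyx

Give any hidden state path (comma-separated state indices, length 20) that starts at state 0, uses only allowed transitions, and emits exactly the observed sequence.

0,0,4,4,1,5,1,3,4,4,2,3,3,0,4,0,0,4,2,3

  0: obs=y cand={0,1,2} pick 0 [start]
  1: obs=y cand={0,1,2} pick 0 [0->0 ok]
  2: obs=x cand={3,4,5} pick 4 [0->4 ok]
  3: obs=x cand={3,4,5} pick 4 [4->4 ok]
  4: obs=y cand={0,1,2} pick 1 [4->1 ok]
  5: obs=x cand={3,4,5} pick 5 [1->5 ok]
  6: obs=y cand={0,1,2} pick 1 [5->1 ok]
  7: obs=x cand={3,4,5} pick 3 [1->3 ok]
  8: obs=x cand={3,4,5} pick 4 [3->4 ok]
  9: obs=x cand={3,4,5} pick 4 [4->4 ok]
  10: obs=y cand={0,1,2} pick 2 [4->2 ok]
  11: obs=x cand={3,4,5} pick 3 [2->3 ok]
  12: obs=x cand={3,4,5} pick 3 [3->3 ok]
  13: obs=y cand={0,1,2} pick 0 [3->0 ok]
  14: obs=x cand={3,4,5} pick 4 [0->4 ok]
  15: obs=y cand={0,1,2} pick 0 [4->0 ok]
  16: obs=y cand={0,1,2} pick 0 [0->0 ok]
  17: obs=x cand={3,4,5} pick 4 [0->4 ok]
  18: obs=y cand={0,1,2} pick 2 [4->2 ok]
  19: obs=x cand={3,4,5} pick 3 [2->3 ok]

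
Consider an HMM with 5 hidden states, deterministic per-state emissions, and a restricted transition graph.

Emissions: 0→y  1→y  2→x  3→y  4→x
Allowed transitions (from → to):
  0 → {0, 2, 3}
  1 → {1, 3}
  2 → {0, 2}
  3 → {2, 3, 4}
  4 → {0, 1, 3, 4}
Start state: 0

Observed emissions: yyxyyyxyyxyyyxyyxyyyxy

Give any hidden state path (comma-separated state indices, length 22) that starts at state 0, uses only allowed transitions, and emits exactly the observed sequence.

0,3,2,0,3,3,2,0,3,4,0,0,0,2,0,3,2,0,3,3,2,0

  pos 0: y in {0,1,3}, choose 0; start
  pos 1: y in {0,1,3}, choose 3; 0->3 ok
  pos 2: x in {2,4}, choose 2; 3->2 ok
  pos 3: y in {0,1,3}, choose 0; 2->0 ok
  pos 4: y in {0,1,3}, choose 3; 0->3 ok
  pos 5: y in {0,1,3}, choose 3; 3->3 ok
  pos 6: x in {2,4}, choose 2; 3->2 ok
  pos 7: y in {0,1,3}, choose 0; 2->0 ok
  pos 8: y in {0,1,3}, choose 3; 0->3 ok
  pos 9: x in {2,4}, choose 4; 3->4 ok
  pos 10: y in {0,1,3}, choose 0; 4->0 ok
  pos 11: y in {0,1,3}, choose 0; 0->0 ok
  pos 12: y in {0,1,3}, choose 0; 0->0 ok
  pos 13: x in {2,4}, choose 2; 0->2 ok
  pos 14: y in {0,1,3}, choose 0; 2->0 ok
  pos 15: y in {0,1,3}, choose 3; 0->3 ok
  pos 16: x in {2,4}, choose 2; 3->2 ok
  pos 17: y in {0,1,3}, choose 0; 2->0 ok
  pos 18: y in {0,1,3}, choose 3; 0->3 ok
  pos 19: y in {0,1,3}, choose 3; 3->3 ok
  pos 20: x in {2,4}, choose 2; 3->2 ok
  pos 21: y in {0,1,3}, choose 0; 2->0 ok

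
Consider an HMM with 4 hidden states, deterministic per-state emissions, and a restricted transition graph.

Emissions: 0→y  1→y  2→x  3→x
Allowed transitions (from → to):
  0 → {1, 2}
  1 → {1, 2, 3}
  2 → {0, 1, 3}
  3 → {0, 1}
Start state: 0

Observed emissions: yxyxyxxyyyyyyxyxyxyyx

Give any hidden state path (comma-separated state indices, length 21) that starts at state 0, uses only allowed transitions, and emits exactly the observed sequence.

0,2,1,2,0,2,3,1,1,1,1,1,1,3,0,2,1,3,1,1,2

  [0] y  {0,1}  => 0  start
  [1] x  {2,3}  => 2  0->2 ok
  [2] y  {0,1}  => 1  2->1 ok
  [3] x  {2,3}  => 2  1->2 ok
  [4] y  {0,1}  => 0  2->0 ok
  [5] x  {2,3}  => 2  0->2 ok
  [6] x  {2,3}  => 3  2->3 ok
  [7] y  {0,1}  => 1  3->1 ok
  [8] y  {0,1}  => 1  1->1 ok
  [9] y  {0,1}  => 1  1->1 ok
  [10] y  {0,1}  => 1  1->1 ok
  [11] y  {0,1}  => 1  1->1 ok
  [12] y  {0,1}  => 1  1->1 ok
  [13] x  {2,3}  => 3  1->3 ok
  [14] y  {0,1}  => 0  3->0 ok
  [15] x  {2,3}  => 2  0->2 ok
  [16] y  {0,1}  => 1  2->1 ok
  [17] x  {2,3}  => 3  1->3 ok
  [18] y  {0,1}  => 1  3->1 ok
  [19] y  {0,1}  => 1  1->1 ok
  [20] x  {2,3}  => 2  1->2 ok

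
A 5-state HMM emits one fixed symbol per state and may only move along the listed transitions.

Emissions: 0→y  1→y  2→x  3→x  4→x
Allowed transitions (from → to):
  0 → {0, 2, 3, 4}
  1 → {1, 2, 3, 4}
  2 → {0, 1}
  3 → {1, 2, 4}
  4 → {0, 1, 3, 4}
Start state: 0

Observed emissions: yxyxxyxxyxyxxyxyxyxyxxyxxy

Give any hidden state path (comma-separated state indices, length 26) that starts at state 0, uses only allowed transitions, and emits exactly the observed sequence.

  [0] y  {0,1}  => 0  start
  [1] x  {2,3,4}  => 3  0->3 ok
  [2] y  {0,1}  => 1  3->1 ok
  [3] x  {2,3,4}  => 4  1->4 ok
  [4] x  {2,3,4}  => 4  4->4 ok
  [5] y  {0,1}  => 1  4->1 ok
  [6] x  {2,3,4}  => 4  1->4 ok
  [7] x  {2,3,4}  => 3  4->3 ok
  [8] y  {0,1}  => 1  3->1 ok
  [9] x  {2,3,4}  => 4  1->4 ok
  [10] y  {0,1}  => 0  4->0 ok
  [11] x  {2,3,4}  => 3  0->3 ok
  [12] x  {2,3,4}  => 2  3->2 ok
  [13] y  {0,1}  => 1  2->1 ok
  [14] x  {2,3,4}  => 2  1->2 ok
  [15] y  {0,1}  => 0  2->0 ok
  [16] x  {2,3,4}  => 4  0->4 ok
  [17] y  {0,1}  => 0  4->0 ok
  [18] x  {2,3,4}  => 3  0->3 ok
  [19] y  {0,1}  => 1  3->1 ok
  [20] x  {2,3,4}  => 3  1->3 ok
  [21] x  {2,3,4}  => 2  3->2 ok
  [22] y  {0,1}  => 1  2->1 ok
  [23] x  {2,3,4}  => 4  1->4 ok
  [24] x  {2,3,4}  => 3  4->3 ok
  [25] y  {0,1}  => 1  3->1 ok

0,3,1,4,4,1,4,3,1,4,0,3,2,1,2,0,4,0,3,1,3,2,1,4,3,1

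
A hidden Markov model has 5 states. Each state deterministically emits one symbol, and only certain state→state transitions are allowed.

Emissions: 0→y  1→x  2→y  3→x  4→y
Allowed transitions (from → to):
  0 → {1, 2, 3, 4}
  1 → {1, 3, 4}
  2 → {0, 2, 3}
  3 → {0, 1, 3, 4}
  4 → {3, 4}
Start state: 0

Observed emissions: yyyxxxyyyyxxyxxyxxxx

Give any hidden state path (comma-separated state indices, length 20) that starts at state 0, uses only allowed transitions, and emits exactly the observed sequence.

  0: obs=y cand={0,2,4} pick 0 [start]
  1: obs=y cand={0,2,4} pick 2 [0->2 ok]
  2: obs=y cand={0,2,4} pick 0 [2->0 ok]
  3: obs=x cand={1,3} pick 3 [0->3 ok]
  4: obs=x cand={1,3} pick 1 [3->1 ok]
  5: obs=x cand={1,3} pick 3 [1->3 ok]
  6: obs=y cand={0,2,4} pick 0 [3->0 ok]
  7: obs=y cand={0,2,4} pick 2 [0->2 ok]
  8: obs=y cand={0,2,4} pick 2 [2->2 ok]
  9: obs=y cand={0,2,4} pick 2 [2->2 ok]
  10: obs=x cand={1,3} pick 3 [2->3 ok]
  11: obs=x cand={1,3} pick 3 [3->3 ok]
  12: obs=y cand={0,2,4} pick 0 [3->0 ok]
  13: obs=x cand={1,3} pick 1 [0->1 ok]
  14: obs=x cand={1,3} pick 3 [1->3 ok]
  15: obs=y cand={0,2,4} pick 4 [3->4 ok]
  16: obs=x cand={1,3} pick 3 [4->3 ok]
  17: obs=x cand={1,3} pick 1 [3->1 ok]
  18: obs=x cand={1,3} pick 1 [1->1 ok]
  19: obs=x cand={1,3} pick 3 [1->3 ok]

0,2,0,3,1,3,0,2,2,2,3,3,0,1,3,4,3,1,1,3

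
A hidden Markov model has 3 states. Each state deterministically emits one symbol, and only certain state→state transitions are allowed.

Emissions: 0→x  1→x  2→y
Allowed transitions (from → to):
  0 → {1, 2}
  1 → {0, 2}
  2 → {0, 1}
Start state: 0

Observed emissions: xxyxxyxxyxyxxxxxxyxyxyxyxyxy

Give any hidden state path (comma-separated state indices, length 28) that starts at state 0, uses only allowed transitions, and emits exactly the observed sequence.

  t0 'x' -> {0,1}, take 0 (start)
  t1 'x' -> {0,1}, take 1 (0->1 ok)
  t2 'y' -> {2}, take 2 (1->2 ok)
  t3 'x' -> {0,1}, take 1 (2->1 ok)
  t4 'x' -> {0,1}, take 0 (1->0 ok)
  t5 'y' -> {2}, take 2 (0->2 ok)
  t6 'x' -> {0,1}, take 0 (2->0 ok)
  t7 'x' -> {0,1}, take 1 (0->1 ok)
  t8 'y' -> {2}, take 2 (1->2 ok)
  t9 'x' -> {0,1}, take 1 (2->1 ok)
  t10 'y' -> {2}, take 2 (1->2 ok)
  t11 'x' -> {0,1}, take 0 (2->0 ok)
  t12 'x' -> {0,1}, take 1 (0->1 ok)
  t13 'x' -> {0,1}, take 0 (1->0 ok)
  t14 'x' -> {0,1}, take 1 (0->1 ok)
  t15 'x' -> {0,1}, take 0 (1->0 ok)
  t16 'x' -> {0,1}, take 1 (0->1 ok)
  t17 'y' -> {2}, take 2 (1->2 ok)
  t18 'x' -> {0,1}, take 0 (2->0 ok)
  t19 'y' -> {2}, take 2 (0->2 ok)
  t20 'x' -> {0,1}, take 0 (2->0 ok)
  t21 'y' -> {2}, take 2 (0->2 ok)
  t22 'x' -> {0,1}, take 1 (2->1 ok)
  t23 'y' -> {2}, take 2 (1->2 ok)
  t24 'x' -> {0,1}, take 0 (2->0 ok)
  t25 'y' -> {2}, take 2 (0->2 ok)
  t26 'x' -> {0,1}, take 1 (2->1 ok)
  t27 'y' -> {2}, take 2 (1->2 ok)

0,1,2,1,0,2,0,1,2,1,2,0,1,0,1,0,1,2,0,2,0,2,1,2,0,2,1,2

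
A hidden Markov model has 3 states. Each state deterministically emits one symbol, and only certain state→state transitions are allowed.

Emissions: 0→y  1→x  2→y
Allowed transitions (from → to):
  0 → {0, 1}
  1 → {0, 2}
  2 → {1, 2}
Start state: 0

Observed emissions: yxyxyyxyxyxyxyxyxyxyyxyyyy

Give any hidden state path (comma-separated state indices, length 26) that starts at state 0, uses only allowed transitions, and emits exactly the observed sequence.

  [0] y  {0,2}  => 0  start
  [1] x  {1}  => 1  0->1 ok
  [2] y  {0,2}  => 0  1->0 ok
  [3] x  {1}  => 1  0->1 ok
  [4] y  {0,2}  => 2  1->2 ok
  [5] y  {0,2}  => 2  2->2 ok
  [6] x  {1}  => 1  2->1 ok
  [7] y  {0,2}  => 2  1->2 ok
  [8] x  {1}  => 1  2->1 ok
  [9] y  {0,2}  => 2  1->2 ok
  [10] x  {1}  => 1  2->1 ok
  [11] y  {0,2}  => 2  1->2 ok
  [12] x  {1}  => 1  2->1 ok
  [13] y  {0,2}  => 2  1->2 ok
  [14] x  {1}  => 1  2->1 ok
  [15] y  {0,2}  => 0  1->0 ok
  [16] x  {1}  => 1  0->1 ok
  [17] y  {0,2}  => 0  1->0 ok
  [18] x  {1}  => 1  0->1 ok
  [19] y  {0,2}  => 2  1->2 ok
  [20] y  {0,2}  => 2  2->2 ok
  [21] x  {1}  => 1  2->1 ok
  [22] y  {0,2}  => 0  1->0 ok
  [23] y  {0,2}  => 0  0->0 ok
  [24] y  {0,2}  => 0  0->0 ok
  [25] y  {0,2}  => 0  0->0 ok

0,1,0,1,2,2,1,2,1,2,1,2,1,2,1,0,1,0,1,2,2,1,0,0,0,0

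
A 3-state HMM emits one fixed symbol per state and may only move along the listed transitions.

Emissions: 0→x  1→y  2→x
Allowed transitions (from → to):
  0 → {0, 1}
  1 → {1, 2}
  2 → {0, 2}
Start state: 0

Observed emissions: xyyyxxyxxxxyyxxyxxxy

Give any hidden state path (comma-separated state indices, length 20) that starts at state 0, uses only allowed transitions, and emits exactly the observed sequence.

0,1,1,1,2,0,1,2,2,0,0,1,1,2,0,1,2,2,0,1

  [0] x  {0,2}  => 0  start
  [1] y  {1}  => 1  0->1 ok
  [2] y  {1}  => 1  1->1 ok
  [3] y  {1}  => 1  1->1 ok
  [4] x  {0,2}  => 2  1->2 ok
  [5] x  {0,2}  => 0  2->0 ok
  [6] y  {1}  => 1  0->1 ok
  [7] x  {0,2}  => 2  1->2 ok
  [8] x  {0,2}  => 2  2->2 ok
  [9] x  {0,2}  => 0  2->0 ok
  [10] x  {0,2}  => 0  0->0 ok
  [11] y  {1}  => 1  0->1 ok
  [12] y  {1}  => 1  1->1 ok
  [13] x  {0,2}  => 2  1->2 ok
  [14] x  {0,2}  => 0  2->0 ok
  [15] y  {1}  => 1  0->1 ok
  [16] x  {0,2}  => 2  1->2 ok
  [17] x  {0,2}  => 2  2->2 ok
  [18] x  {0,2}  => 0  2->0 ok
  [19] y  {1}  => 1  0->1 ok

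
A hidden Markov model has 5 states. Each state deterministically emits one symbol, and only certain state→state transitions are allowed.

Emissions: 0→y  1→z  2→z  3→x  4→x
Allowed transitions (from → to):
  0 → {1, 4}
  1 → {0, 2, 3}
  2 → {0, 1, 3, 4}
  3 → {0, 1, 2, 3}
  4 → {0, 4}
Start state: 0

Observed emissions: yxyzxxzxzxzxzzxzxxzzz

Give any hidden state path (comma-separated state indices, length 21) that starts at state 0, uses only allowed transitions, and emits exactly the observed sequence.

0,4,0,1,3,3,1,3,1,3,1,3,1,2,3,2,3,3,1,2,1

  [0] y  {0}  => 0  start
  [1] x  {3,4}  => 4  0->4 ok
  [2] y  {0}  => 0  4->0 ok
  [3] z  {1,2}  => 1  0->1 ok
  [4] x  {3,4}  => 3  1->3 ok
  [5] x  {3,4}  => 3  3->3 ok
  [6] z  {1,2}  => 1  3->1 ok
  [7] x  {3,4}  => 3  1->3 ok
  [8] z  {1,2}  => 1  3->1 ok
  [9] x  {3,4}  => 3  1->3 ok
  [10] z  {1,2}  => 1  3->1 ok
  [11] x  {3,4}  => 3  1->3 ok
  [12] z  {1,2}  => 1  3->1 ok
  [13] z  {1,2}  => 2  1->2 ok
  [14] x  {3,4}  => 3  2->3 ok
  [15] z  {1,2}  => 2  3->2 ok
  [16] x  {3,4}  => 3  2->3 ok
  [17] x  {3,4}  => 3  3->3 ok
  [18] z  {1,2}  => 1  3->1 ok
  [19] z  {1,2}  => 2  1->2 ok
  [20] z  {1,2}  => 1  2->1 ok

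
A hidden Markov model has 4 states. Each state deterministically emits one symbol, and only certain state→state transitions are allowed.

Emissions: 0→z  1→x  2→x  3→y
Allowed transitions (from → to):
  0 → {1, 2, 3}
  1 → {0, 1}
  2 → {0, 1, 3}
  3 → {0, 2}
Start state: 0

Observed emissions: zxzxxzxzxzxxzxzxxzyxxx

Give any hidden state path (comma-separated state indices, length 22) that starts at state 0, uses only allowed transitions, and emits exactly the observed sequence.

  t0 'z' -> {0}, take 0 (start)
  t1 'x' -> {1,2}, take 1 (0->1 ok)
  t2 'z' -> {0}, take 0 (1->0 ok)
  t3 'x' -> {1,2}, take 1 (0->1 ok)
  t4 'x' -> {1,2}, take 1 (1->1 ok)
  t5 'z' -> {0}, take 0 (1->0 ok)
  t6 'x' -> {1,2}, take 1 (0->1 ok)
  t7 'z' -> {0}, take 0 (1->0 ok)
  t8 'x' -> {1,2}, take 1 (0->1 ok)
  t9 'z' -> {0}, take 0 (1->0 ok)
  t10 'x' -> {1,2}, take 1 (0->1 ok)
  t11 'x' -> {1,2}, take 1 (1->1 ok)
  t12 'z' -> {0}, take 0 (1->0 ok)
  t13 'x' -> {1,2}, take 1 (0->1 ok)
  t14 'z' -> {0}, take 0 (1->0 ok)
  t15 'x' -> {1,2}, take 2 (0->2 ok)
  t16 'x' -> {1,2}, take 1 (2->1 ok)
  t17 'z' -> {0}, take 0 (1->0 ok)
  t18 'y' -> {3}, take 3 (0->3 ok)
  t19 'x' -> {1,2}, take 2 (3->2 ok)
  t20 'x' -> {1,2}, take 1 (2->1 ok)
  t21 'x' -> {1,2}, take 1 (1->1 ok)

0,1,0,1,1,0,1,0,1,0,1,1,0,1,0,2,1,0,3,2,1,1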